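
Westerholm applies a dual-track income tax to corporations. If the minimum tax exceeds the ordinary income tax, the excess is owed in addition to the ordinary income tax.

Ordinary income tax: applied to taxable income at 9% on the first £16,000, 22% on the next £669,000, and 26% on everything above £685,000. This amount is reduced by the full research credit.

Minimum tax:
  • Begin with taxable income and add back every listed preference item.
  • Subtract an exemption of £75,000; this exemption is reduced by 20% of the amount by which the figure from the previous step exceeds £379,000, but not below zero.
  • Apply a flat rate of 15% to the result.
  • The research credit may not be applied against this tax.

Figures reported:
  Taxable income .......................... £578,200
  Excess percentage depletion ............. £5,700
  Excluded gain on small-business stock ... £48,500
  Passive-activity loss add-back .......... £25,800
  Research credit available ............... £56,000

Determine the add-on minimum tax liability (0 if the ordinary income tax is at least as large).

£26,732

Ordinary income tax:
  £16,000 × 9% = £1,440
  £562,200 × 22% = £123,684
  → £125,124
  Less research credit £56,000 → £69,124

Minimum tax:
  Adjusted income: £578,200 + £5,700 + £48,500 + £25,800 = £658,200
  Exemption: £75,000 − 20% × (£658,200 − £379,000) = £75,000 − £55,840 = £19,160
  Base: £658,200 − £19,160 = £639,040
  £639,040 × 15% = £95,856

Excess of minimum tax over ordinary income tax: £95,856 − £69,124 = £26,732.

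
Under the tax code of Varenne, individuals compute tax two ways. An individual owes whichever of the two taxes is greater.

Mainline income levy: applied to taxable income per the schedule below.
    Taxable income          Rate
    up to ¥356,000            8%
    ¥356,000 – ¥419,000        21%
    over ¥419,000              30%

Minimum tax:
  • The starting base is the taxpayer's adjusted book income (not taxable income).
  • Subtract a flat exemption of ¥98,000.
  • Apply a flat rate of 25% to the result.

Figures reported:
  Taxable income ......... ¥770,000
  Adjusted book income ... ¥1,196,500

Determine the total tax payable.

Mainline income levy:
  ¥356,000 × 8% = ¥28,480
  ¥63,000 × 21% = ¥13,230
  ¥351,000 × 30% = ¥105,300
  → ¥147,010

Minimum tax:
  Base (adjusted book income): ¥1,196,500
  Less exemption ¥98,000 → base ¥1,098,500
  ¥1,098,500 × 25% = ¥274,625

¥274,625 > ¥147,010, so the minimum tax is the binding amount.

¥274,625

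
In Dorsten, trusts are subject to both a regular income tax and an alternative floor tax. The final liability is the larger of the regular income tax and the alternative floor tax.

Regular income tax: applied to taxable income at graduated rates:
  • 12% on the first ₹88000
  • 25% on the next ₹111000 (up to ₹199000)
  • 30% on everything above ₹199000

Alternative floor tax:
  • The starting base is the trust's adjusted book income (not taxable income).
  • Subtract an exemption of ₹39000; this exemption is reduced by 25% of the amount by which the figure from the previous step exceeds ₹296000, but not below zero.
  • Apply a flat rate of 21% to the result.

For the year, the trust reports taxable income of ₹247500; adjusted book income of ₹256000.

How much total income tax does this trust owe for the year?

Alternative floor tax:
  Base (adjusted book income): ₹256000
  Exemption: ₹256000 ≤ ₹296000, so full ₹39000 applies
  Base: ₹256000 − ₹39000 = ₹217000
  ₹217000 × 21% = ₹45570

Regular income tax:
  ₹88000 × 12% = ₹10560
  ₹111000 × 25% = ₹27750
  ₹48500 × 30% = ₹14550
  → ₹52860

₹52860 > ₹45570, so the regular income tax governs.

₹52860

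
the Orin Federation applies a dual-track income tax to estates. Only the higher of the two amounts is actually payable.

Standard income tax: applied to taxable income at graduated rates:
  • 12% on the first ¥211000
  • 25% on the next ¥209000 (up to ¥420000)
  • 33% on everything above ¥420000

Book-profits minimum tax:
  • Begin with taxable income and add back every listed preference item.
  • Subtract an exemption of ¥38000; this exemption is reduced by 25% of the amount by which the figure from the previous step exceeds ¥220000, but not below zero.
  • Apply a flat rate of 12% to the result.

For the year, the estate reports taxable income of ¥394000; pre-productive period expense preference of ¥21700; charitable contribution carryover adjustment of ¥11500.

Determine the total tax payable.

¥71070

Book-profits minimum tax:
  Adjusted income: ¥394000 + ¥21700 + ¥11500 = ¥427200
  Exemption: 25% × (¥427200 − ¥220000) = ¥51800 ≥ ¥38000, so the exemption is fully phased out
  Base: ¥427200 − ¥0 = ¥427200
  ¥427200 × 12% = ¥51264

Standard income tax:
  ¥211000 × 12% = ¥25320
  ¥183000 × 25% = ¥45750
  → ¥71070

¥71070 > ¥51264, so the standard income tax governs.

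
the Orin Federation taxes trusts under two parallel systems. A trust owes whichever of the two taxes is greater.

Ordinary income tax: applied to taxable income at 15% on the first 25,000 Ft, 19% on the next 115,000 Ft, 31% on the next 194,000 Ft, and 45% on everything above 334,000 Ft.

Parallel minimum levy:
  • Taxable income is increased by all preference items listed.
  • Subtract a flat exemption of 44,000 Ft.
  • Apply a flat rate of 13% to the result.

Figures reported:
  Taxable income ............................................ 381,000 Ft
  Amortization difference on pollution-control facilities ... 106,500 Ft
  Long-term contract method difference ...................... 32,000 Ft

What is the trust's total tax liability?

106,890 Ft

Parallel minimum levy:
  Adjusted income: 381,000 Ft + 106,500 Ft + 32,000 Ft = 519,500 Ft
  Less exemption 44,000 Ft → base 475,500 Ft
  475,500 Ft × 13% = 61,815 Ft

Ordinary income tax:
  25,000 Ft × 15% = 3,750 Ft
  115,000 Ft × 19% = 21,850 Ft
  194,000 Ft × 31% = 60,140 Ft
  47,000 Ft × 45% = 21,150 Ft
  → 106,890 Ft

106,890 Ft > 61,815 Ft, so the ordinary income tax governs.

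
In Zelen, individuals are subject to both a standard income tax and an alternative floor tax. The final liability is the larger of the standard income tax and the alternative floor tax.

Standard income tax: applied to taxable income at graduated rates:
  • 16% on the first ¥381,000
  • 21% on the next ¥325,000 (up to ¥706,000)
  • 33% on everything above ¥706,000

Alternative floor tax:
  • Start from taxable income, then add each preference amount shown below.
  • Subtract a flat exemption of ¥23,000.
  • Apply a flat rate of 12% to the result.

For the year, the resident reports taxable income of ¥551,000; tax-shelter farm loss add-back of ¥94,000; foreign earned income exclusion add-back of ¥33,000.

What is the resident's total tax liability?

¥96,660

Standard income tax:
  ¥381,000 × 16% = ¥60,960
  ¥170,000 × 21% = ¥35,700
  → ¥96,660

Alternative floor tax:
  Adjusted income: ¥551,000 + ¥94,000 + ¥33,000 = ¥678,000
  Less exemption ¥23,000 → base ¥655,000
  ¥655,000 × 12% = ¥78,600

¥96,660 > ¥78,600, so the standard income tax governs.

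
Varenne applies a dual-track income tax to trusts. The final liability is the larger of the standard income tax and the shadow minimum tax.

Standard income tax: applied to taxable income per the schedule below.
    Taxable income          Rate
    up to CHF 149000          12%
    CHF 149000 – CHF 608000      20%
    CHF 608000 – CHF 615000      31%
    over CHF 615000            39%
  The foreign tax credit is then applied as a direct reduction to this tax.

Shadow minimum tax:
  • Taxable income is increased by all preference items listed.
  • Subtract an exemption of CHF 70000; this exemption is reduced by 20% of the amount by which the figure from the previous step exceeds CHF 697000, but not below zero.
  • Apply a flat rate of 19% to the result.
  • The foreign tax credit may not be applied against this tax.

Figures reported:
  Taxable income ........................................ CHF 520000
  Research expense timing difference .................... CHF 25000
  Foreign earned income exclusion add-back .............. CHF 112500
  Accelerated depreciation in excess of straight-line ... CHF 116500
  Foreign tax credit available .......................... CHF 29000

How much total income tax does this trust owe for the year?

Shadow minimum tax:
  Adjusted income: CHF 520000 + CHF 25000 + CHF 112500 + CHF 116500 = CHF 774000
  Exemption: CHF 70000 − 20% × (CHF 774000 − CHF 697000) = CHF 70000 − CHF 15400 = CHF 54600
  Base: CHF 774000 − CHF 54600 = CHF 719400
  CHF 719400 × 19% = CHF 136686

Standard income tax:
  CHF 149000 × 12% = CHF 17880
  CHF 371000 × 20% = CHF 74200
  → CHF 92080
  Less foreign tax credit CHF 29000 → CHF 63080

CHF 136686 > CHF 63080, so the shadow minimum tax is the binding amount.

CHF 136686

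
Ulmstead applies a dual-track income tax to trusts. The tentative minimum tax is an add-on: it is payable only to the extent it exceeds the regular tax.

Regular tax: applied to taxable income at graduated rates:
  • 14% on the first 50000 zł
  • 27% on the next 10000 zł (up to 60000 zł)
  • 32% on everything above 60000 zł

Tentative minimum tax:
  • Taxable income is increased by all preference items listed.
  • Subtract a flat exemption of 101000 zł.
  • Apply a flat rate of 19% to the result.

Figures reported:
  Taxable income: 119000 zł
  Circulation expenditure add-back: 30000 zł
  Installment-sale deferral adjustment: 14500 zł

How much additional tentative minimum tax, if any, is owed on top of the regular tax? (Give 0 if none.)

0 zł

Tentative minimum tax:
  Adjusted income: 119000 zł + 30000 zł + 14500 zł = 163500 zł
  Less exemption 101000 zł → base 62500 zł
  62500 zł × 19% = 11875 zł

Regular tax:
  50000 zł × 14% = 7000 zł
  10000 zł × 27% = 2700 zł
  59000 zł × 32% = 18880 zł
  → 28580 zł

11875 zł ≤ 28580 zł, so no add-on is due.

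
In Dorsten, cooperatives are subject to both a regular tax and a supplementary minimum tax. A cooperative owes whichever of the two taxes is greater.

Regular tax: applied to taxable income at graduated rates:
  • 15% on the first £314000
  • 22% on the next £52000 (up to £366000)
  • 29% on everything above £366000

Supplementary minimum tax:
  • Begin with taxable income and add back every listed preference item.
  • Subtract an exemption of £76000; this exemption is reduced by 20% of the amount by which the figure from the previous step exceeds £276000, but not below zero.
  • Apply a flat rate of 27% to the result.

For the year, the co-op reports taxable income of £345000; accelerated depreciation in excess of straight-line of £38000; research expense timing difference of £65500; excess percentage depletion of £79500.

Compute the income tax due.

£135648

Supplementary minimum tax:
  Adjusted income: £345000 + £38000 + £65500 + £79500 = £528000
  Exemption: £76000 − 20% × (£528000 − £276000) = £76000 − £50400 = £25600
  Base: £528000 − £25600 = £502400
  £502400 × 27% = £135648

Regular tax:
  £314000 × 15% = £47100
  £31000 × 22% = £6820
  → £53920

£135648 > £53920, so the supplementary minimum tax is the binding amount.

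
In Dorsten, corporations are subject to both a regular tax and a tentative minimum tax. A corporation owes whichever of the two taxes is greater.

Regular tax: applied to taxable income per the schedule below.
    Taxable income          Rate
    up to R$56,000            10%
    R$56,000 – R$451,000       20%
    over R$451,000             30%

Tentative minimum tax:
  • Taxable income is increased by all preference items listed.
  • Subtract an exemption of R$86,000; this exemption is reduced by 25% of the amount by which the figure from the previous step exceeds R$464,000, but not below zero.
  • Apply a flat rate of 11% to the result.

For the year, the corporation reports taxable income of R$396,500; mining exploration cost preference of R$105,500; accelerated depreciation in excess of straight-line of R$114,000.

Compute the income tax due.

R$73,700

Regular tax:
  R$56,000 × 10% = R$5,600
  R$340,500 × 20% = R$68,100
  → R$73,700

Tentative minimum tax:
  Adjusted income: R$396,500 + R$105,500 + R$114,000 = R$616,000
  Exemption: R$86,000 − 25% × (R$616,000 − R$464,000) = R$86,000 − R$38,000 = R$48,000
  Base: R$616,000 − R$48,000 = R$568,000
  R$568,000 × 11% = R$62,480

R$73,700 > R$62,480, so the regular tax governs.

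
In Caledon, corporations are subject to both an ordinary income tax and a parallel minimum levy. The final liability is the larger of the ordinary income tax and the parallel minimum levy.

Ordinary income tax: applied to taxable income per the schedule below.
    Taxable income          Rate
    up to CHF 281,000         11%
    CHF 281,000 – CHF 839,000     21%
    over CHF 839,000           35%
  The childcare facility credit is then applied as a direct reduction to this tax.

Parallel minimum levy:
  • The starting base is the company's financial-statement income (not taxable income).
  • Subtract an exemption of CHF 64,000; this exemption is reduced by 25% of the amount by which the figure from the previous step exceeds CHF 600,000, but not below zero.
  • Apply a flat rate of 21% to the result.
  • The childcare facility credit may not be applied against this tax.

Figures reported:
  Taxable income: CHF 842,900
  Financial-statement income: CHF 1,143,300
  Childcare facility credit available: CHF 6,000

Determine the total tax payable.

CHF 240,093

Ordinary income tax:
  CHF 281,000 × 11% = CHF 30,910
  CHF 558,000 × 21% = CHF 117,180
  CHF 3,900 × 35% = CHF 1,365
  → CHF 149,455
  Less childcare facility credit CHF 6,000 → CHF 143,455

Parallel minimum levy:
  Base (financial-statement income): CHF 1,143,300
  Exemption: 25% × (CHF 1,143,300 − CHF 600,000) = CHF 135,825 ≥ CHF 64,000, so the exemption is fully phased out
  Base: CHF 1,143,300 − CHF 0 = CHF 1,143,300
  CHF 1,143,300 × 21% = CHF 240,093

CHF 240,093 > CHF 143,455, so the parallel minimum levy is the binding amount.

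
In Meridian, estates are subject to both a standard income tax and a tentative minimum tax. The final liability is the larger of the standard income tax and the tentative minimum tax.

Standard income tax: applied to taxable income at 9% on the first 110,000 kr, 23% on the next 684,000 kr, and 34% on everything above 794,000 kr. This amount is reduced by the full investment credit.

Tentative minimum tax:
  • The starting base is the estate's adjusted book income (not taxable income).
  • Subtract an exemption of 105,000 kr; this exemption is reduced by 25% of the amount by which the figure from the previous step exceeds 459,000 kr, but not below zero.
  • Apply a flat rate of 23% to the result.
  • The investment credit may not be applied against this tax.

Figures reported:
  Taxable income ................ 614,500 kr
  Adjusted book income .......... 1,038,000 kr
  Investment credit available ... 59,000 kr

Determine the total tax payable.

238,740 kr

Standard income tax:
  110,000 kr × 9% = 9,900 kr
  504,500 kr × 23% = 116,035 kr
  → 125,935 kr
  Less investment credit 59,000 kr → 66,935 kr

Tentative minimum tax:
  Base (adjusted book income): 1,038,000 kr
  Exemption: 25% × (1,038,000 kr − 459,000 kr) = 144,750 kr ≥ 105,000 kr, so the exemption is fully phased out
  Base: 1,038,000 kr − 0 kr = 1,038,000 kr
  1,038,000 kr × 23% = 238,740 kr

238,740 kr > 66,935 kr, so the tentative minimum tax is the binding amount.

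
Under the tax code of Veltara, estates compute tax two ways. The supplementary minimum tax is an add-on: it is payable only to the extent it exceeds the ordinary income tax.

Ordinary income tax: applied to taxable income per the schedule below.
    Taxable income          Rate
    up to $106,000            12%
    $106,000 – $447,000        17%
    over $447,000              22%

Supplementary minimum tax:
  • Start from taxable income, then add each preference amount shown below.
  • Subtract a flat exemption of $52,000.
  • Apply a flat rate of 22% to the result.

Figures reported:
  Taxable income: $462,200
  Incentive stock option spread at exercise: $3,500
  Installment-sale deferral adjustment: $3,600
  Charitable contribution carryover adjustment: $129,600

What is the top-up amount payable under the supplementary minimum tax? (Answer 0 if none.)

Ordinary income tax:
  $106,000 × 12% = $12,720
  $341,000 × 17% = $57,970
  $15,200 × 22% = $3,344
  → $74,034

Supplementary minimum tax:
  Adjusted income: $462,200 + $3,500 + $3,600 + $129,600 = $598,900
  Less exemption $52,000 → base $546,900
  $546,900 × 22% = $120,318

Excess of supplementary minimum tax over ordinary income tax: $120,318 − $74,034 = $46,284.

$46,284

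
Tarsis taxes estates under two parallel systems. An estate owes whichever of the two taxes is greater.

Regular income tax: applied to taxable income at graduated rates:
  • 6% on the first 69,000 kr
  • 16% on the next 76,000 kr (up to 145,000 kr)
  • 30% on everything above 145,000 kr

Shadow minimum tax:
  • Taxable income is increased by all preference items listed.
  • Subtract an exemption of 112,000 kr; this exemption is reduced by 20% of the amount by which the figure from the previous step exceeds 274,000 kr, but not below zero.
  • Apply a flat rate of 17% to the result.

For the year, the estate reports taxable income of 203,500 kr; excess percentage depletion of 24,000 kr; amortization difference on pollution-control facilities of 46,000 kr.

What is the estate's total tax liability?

33,850 kr

Shadow minimum tax:
  Adjusted income: 203,500 kr + 24,000 kr + 46,000 kr = 273,500 kr
  Exemption: 273,500 kr ≤ 274,000 kr, so full 112,000 kr applies
  Base: 273,500 kr − 112,000 kr = 161,500 kr
  161,500 kr × 17% = 27,455 kr

Regular income tax:
  69,000 kr × 6% = 4,140 kr
  76,000 kr × 16% = 12,160 kr
  58,500 kr × 30% = 17,550 kr
  → 33,850 kr

33,850 kr > 27,455 kr, so the regular income tax governs.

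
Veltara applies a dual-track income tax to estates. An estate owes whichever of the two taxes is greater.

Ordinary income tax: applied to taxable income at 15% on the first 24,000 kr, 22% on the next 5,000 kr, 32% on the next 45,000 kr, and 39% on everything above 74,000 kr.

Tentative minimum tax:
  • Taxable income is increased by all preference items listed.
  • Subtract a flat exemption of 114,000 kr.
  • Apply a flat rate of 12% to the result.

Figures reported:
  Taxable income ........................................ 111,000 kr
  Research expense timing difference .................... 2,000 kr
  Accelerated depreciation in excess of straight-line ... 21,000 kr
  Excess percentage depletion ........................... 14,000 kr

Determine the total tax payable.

33,530 kr

Ordinary income tax:
  24,000 kr × 15% = 3,600 kr
  5,000 kr × 22% = 1,100 kr
  45,000 kr × 32% = 14,400 kr
  37,000 kr × 39% = 14,430 kr
  → 33,530 kr

Tentative minimum tax:
  Adjusted income: 111,000 kr + 2,000 kr + 21,000 kr + 14,000 kr = 148,000 kr
  Less exemption 114,000 kr → base 34,000 kr
  34,000 kr × 12% = 4,080 kr

33,530 kr > 4,080 kr, so the ordinary income tax governs.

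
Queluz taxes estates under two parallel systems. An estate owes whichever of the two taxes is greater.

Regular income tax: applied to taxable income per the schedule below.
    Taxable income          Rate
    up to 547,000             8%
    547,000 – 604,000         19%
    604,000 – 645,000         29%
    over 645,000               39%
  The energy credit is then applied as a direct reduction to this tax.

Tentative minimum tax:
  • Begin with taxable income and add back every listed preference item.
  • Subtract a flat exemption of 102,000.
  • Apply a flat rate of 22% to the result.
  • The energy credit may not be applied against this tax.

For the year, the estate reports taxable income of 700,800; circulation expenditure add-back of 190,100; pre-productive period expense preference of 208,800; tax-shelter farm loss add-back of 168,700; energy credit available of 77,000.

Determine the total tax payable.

256,608

Tentative minimum tax:
  Adjusted income: 700,800 + 190,100 + 208,800 + 168,700 = 1,268,400
  Less exemption 102,000 → base 1,166,400
  1,166,400 × 22% = 256,608

Regular income tax:
  547,000 × 8% = 43,760
  57,000 × 19% = 10,830
  41,000 × 29% = 11,890
  55,800 × 39% = 21,762
  → 88,242
  Less energy credit 77,000 → 11,242

256,608 > 11,242, so the tentative minimum tax is the binding amount.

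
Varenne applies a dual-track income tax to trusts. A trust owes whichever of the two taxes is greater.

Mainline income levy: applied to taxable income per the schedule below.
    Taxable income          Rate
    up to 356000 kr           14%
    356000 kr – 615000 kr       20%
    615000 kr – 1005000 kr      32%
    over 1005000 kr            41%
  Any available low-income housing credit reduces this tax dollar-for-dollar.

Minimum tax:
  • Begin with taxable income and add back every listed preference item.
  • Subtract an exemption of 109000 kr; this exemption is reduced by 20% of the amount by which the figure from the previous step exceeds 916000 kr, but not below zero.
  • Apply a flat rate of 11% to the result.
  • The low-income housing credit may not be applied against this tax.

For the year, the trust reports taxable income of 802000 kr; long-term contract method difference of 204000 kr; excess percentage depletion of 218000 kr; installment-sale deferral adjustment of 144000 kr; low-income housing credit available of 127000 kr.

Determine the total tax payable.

Minimum tax:
  Adjusted income: 802000 kr + 204000 kr + 218000 kr + 144000 kr = 1368000 kr
  Exemption: 109000 kr − 20% × (1368000 kr − 916000 kr) = 109000 kr − 90400 kr = 18600 kr
  Base: 1368000 kr − 18600 kr = 1349400 kr
  1349400 kr × 11% = 148434 kr

Mainline income levy:
  356000 kr × 14% = 49840 kr
  259000 kr × 20% = 51800 kr
  187000 kr × 32% = 59840 kr
  → 161480 kr
  Less low-income housing credit 127000 kr → 34480 kr

148434 kr > 34480 kr, so the minimum tax is the binding amount.

148434 kr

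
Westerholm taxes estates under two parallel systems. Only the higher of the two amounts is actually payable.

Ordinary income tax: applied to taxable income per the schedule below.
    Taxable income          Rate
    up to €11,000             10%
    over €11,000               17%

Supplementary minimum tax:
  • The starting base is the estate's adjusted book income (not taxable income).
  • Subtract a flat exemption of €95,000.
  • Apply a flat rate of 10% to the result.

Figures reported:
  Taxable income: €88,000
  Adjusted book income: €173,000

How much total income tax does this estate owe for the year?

€14,190

Supplementary minimum tax:
  Base (adjusted book income): €173,000
  Less exemption €95,000 → base €78,000
  €78,000 × 10% = €7,800

Ordinary income tax:
  €11,000 × 10% = €1,100
  €77,000 × 17% = €13,090
  → €14,190

€14,190 > €7,800, so the ordinary income tax governs.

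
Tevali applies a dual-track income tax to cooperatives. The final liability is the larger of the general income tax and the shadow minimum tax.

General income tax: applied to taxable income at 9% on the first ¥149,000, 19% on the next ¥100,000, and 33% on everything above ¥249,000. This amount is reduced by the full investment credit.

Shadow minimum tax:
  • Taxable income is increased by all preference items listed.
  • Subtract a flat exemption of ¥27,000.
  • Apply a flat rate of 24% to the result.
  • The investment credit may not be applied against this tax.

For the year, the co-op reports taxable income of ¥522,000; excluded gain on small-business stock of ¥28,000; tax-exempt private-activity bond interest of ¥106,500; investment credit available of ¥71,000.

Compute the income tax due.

General income tax:
  ¥149,000 × 9% = ¥13,410
  ¥100,000 × 19% = ¥19,000
  ¥273,000 × 33% = ¥90,090
  → ¥122,500
  Less investment credit ¥71,000 → ¥51,500

Shadow minimum tax:
  Adjusted income: ¥522,000 + ¥28,000 + ¥106,500 = ¥656,500
  Less exemption ¥27,000 → base ¥629,500
  ¥629,500 × 24% = ¥151,080

¥151,080 > ¥51,500, so the shadow minimum tax is the binding amount.

¥151,080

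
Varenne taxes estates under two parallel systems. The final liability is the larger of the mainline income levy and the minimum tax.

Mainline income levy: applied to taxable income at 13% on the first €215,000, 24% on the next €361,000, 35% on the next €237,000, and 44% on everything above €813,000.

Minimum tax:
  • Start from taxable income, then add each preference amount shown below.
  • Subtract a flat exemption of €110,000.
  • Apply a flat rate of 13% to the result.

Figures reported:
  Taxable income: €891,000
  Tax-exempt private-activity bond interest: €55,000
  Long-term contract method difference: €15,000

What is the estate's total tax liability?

€231,860

Minimum tax:
  Adjusted income: €891,000 + €55,000 + €15,000 = €961,000
  Less exemption €110,000 → base €851,000
  €851,000 × 13% = €110,630

Mainline income levy:
  €215,000 × 13% = €27,950
  €361,000 × 24% = €86,640
  €237,000 × 35% = €82,950
  €78,000 × 44% = €34,320
  → €231,860

€231,860 > €110,630, so the mainline income levy governs.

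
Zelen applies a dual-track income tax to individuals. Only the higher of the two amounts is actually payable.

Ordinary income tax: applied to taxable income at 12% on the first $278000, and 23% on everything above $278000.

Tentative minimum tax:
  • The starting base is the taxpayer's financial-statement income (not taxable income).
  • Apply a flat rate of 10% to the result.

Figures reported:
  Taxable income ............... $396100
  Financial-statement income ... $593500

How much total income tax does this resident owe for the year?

Tentative minimum tax:
  Base (financial-statement income): $593500
  $593500 × 10% = $59350

Ordinary income tax:
  $278000 × 12% = $33360
  $118100 × 23% = $27163
  → $60523

$60523 > $59350, so the ordinary income tax governs.

$60523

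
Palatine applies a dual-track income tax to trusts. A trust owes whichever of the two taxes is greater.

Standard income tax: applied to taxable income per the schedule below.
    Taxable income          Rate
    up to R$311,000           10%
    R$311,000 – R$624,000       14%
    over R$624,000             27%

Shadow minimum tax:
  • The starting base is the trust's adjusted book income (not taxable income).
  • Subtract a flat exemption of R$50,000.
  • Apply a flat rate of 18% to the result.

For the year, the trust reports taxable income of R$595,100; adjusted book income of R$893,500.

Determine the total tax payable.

R$151,830

Shadow minimum tax:
  Base (adjusted book income): R$893,500
  Less exemption R$50,000 → base R$843,500
  R$843,500 × 18% = R$151,830

Standard income tax:
  R$311,000 × 10% = R$31,100
  R$284,100 × 14% = R$39,774
  → R$70,874

R$151,830 > R$70,874, so the shadow minimum tax is the binding amount.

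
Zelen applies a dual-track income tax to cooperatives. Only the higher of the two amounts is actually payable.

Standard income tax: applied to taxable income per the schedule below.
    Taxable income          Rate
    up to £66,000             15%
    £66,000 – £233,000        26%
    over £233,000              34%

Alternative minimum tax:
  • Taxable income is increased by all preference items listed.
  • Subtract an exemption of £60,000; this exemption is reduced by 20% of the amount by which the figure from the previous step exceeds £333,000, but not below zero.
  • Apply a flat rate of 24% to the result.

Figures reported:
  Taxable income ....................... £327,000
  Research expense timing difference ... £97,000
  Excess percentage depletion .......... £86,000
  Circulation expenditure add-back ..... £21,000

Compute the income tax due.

£122,544

Standard income tax:
  £66,000 × 15% = £9,900
  £167,000 × 26% = £43,420
  £94,000 × 34% = £31,960
  → £85,280

Alternative minimum tax:
  Adjusted income: £327,000 + £97,000 + £86,000 + £21,000 = £531,000
  Exemption: £60,000 − 20% × (£531,000 − £333,000) = £60,000 − £39,600 = £20,400
  Base: £531,000 − £20,400 = £510,600
  £510,600 × 24% = £122,544

£122,544 > £85,280, so the alternative minimum tax is the binding amount.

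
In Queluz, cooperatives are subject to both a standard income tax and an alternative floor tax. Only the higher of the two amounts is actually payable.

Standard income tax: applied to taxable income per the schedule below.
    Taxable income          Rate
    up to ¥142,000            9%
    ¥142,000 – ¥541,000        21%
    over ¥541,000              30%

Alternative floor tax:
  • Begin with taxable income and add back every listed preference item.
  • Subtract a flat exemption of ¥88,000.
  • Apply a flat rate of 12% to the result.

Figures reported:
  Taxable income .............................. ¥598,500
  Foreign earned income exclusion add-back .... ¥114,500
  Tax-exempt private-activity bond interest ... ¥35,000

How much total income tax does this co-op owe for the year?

¥113,820

Alternative floor tax:
  Adjusted income: ¥598,500 + ¥114,500 + ¥35,000 = ¥748,000
  Less exemption ¥88,000 → base ¥660,000
  ¥660,000 × 12% = ¥79,200

Standard income tax:
  ¥142,000 × 9% = ¥12,780
  ¥399,000 × 21% = ¥83,790
  ¥57,500 × 30% = ¥17,250
  → ¥113,820

¥113,820 > ¥79,200, so the standard income tax governs.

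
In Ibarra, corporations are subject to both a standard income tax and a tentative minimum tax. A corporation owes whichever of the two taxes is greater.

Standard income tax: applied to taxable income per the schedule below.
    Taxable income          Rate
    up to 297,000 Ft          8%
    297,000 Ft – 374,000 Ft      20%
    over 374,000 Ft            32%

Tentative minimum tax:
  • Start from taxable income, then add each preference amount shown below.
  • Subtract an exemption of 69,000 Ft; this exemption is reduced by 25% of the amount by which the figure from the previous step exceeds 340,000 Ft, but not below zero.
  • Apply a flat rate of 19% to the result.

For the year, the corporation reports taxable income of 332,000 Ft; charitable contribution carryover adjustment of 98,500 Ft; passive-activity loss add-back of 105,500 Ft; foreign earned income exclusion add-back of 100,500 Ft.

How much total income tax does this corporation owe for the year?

Standard income tax:
  297,000 Ft × 8% = 23,760 Ft
  35,000 Ft × 20% = 7,000 Ft
  → 30,760 Ft

Tentative minimum tax:
  Adjusted income: 332,000 Ft + 98,500 Ft + 105,500 Ft + 100,500 Ft = 636,500 Ft
  Exemption: 25% × (636,500 Ft − 340,000 Ft) = 74,125 Ft ≥ 69,000 Ft, so the exemption is fully phased out
  Base: 636,500 Ft − 0 Ft = 636,500 Ft
  636,500 Ft × 19% = 120,935 Ft

120,935 Ft > 30,760 Ft, so the tentative minimum tax is the binding amount.

120,935 Ft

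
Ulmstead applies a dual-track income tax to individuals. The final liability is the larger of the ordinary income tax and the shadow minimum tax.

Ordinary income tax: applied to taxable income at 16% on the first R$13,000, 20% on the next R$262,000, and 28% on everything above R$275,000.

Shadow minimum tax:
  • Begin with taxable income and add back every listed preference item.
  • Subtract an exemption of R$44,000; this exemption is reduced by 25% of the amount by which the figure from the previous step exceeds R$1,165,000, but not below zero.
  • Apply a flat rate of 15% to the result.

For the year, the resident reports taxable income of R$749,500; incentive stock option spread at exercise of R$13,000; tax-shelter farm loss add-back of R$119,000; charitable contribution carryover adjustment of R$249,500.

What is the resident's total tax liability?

R$187,340

Ordinary income tax:
  R$13,000 × 16% = R$2,080
  R$262,000 × 20% = R$52,400
  R$474,500 × 28% = R$132,860
  → R$187,340

Shadow minimum tax:
  Adjusted income: R$749,500 + R$13,000 + R$119,000 + R$249,500 = R$1,131,000
  Exemption: R$1,131,000 ≤ R$1,165,000, so full R$44,000 applies
  Base: R$1,131,000 − R$44,000 = R$1,087,000
  R$1,087,000 × 15% = R$163,050

R$187,340 > R$163,050, so the ordinary income tax governs.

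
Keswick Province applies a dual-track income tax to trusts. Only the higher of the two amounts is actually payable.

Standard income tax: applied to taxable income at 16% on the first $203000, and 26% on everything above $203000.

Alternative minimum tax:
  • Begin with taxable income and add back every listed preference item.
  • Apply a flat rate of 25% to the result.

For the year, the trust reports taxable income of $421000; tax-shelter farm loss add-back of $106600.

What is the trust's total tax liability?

$131900

Standard income tax:
  $203000 × 16% = $32480
  $218000 × 26% = $56680
  → $89160

Alternative minimum tax:
  Adjusted income: $421000 + $106600 = $527600
  $527600 × 25% = $131900

$131900 > $89160, so the alternative minimum tax is the binding amount.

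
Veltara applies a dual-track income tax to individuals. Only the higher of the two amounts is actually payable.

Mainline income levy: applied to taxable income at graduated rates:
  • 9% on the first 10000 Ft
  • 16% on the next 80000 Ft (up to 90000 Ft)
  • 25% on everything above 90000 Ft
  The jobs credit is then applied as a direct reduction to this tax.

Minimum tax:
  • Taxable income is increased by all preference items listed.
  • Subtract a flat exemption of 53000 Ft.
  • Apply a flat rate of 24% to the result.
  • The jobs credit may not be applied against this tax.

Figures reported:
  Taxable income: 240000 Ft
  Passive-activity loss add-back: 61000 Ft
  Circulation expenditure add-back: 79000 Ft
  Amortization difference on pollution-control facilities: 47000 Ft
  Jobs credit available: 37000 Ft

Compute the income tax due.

89760 Ft

Minimum tax:
  Adjusted income: 240000 Ft + 61000 Ft + 79000 Ft + 47000 Ft = 427000 Ft
  Less exemption 53000 Ft → base 374000 Ft
  374000 Ft × 24% = 89760 Ft

Mainline income levy:
  10000 Ft × 9% = 900 Ft
  80000 Ft × 16% = 12800 Ft
  150000 Ft × 25% = 37500 Ft
  → 51200 Ft
  Less jobs credit 37000 Ft → 14200 Ft

89760 Ft > 14200 Ft, so the minimum tax is the binding amount.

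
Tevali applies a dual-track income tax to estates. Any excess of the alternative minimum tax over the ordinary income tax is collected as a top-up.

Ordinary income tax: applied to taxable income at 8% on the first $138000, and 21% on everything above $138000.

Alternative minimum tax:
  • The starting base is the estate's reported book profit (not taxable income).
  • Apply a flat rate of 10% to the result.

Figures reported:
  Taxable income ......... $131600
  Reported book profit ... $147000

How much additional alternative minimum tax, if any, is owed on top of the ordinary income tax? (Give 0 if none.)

Ordinary income tax:
  $131600 × 8% = $10528

Alternative minimum tax:
  Base (reported book profit): $147000
  $147000 × 10% = $14700

Excess of alternative minimum tax over ordinary income tax: $14700 − $10528 = $4172.

$4172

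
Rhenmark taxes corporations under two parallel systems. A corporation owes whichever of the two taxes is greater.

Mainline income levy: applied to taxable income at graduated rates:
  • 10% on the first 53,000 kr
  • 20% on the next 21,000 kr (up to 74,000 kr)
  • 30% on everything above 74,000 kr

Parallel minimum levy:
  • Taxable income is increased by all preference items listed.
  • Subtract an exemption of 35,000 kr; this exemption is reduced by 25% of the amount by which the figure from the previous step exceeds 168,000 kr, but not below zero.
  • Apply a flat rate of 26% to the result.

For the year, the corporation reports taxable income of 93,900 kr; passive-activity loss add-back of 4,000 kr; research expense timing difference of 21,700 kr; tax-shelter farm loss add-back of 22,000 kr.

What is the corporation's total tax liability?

Parallel minimum levy:
  Adjusted income: 93,900 kr + 4,000 kr + 21,700 kr + 22,000 kr = 141,600 kr
  Exemption: 141,600 kr ≤ 168,000 kr, so full 35,000 kr applies
  Base: 141,600 kr − 35,000 kr = 106,600 kr
  106,600 kr × 26% = 27,716 kr

Mainline income levy:
  53,000 kr × 10% = 5,300 kr
  21,000 kr × 20% = 4,200 kr
  19,900 kr × 30% = 5,970 kr
  → 15,470 kr

27,716 kr > 15,470 kr, so the parallel minimum levy is the binding amount.

27,716 kr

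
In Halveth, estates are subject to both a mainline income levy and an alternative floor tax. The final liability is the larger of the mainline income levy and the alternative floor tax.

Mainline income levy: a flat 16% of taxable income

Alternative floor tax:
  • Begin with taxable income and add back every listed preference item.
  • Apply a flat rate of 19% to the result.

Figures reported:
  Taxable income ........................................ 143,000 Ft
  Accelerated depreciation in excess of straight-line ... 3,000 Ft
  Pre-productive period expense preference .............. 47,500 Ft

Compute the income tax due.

36,765 Ft

Alternative floor tax:
  Adjusted income: 143,000 Ft + 3,000 Ft + 47,500 Ft = 193,500 Ft
  193,500 Ft × 19% = 36,765 Ft

Mainline income levy:
  143,000 Ft × 16% = 22,880 Ft

36,765 Ft > 22,880 Ft, so the alternative floor tax is the binding amount.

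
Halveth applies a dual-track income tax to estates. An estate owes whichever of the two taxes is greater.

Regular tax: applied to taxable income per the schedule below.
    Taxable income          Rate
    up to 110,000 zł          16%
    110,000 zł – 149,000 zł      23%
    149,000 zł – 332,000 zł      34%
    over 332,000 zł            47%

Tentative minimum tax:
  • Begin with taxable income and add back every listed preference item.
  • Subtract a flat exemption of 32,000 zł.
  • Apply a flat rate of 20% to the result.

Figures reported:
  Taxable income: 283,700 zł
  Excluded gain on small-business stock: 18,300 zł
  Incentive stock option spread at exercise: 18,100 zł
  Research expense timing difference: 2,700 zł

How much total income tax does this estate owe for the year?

Tentative minimum tax:
  Adjusted income: 283,700 zł + 18,300 zł + 18,100 zł + 2,700 zł = 322,800 zł
  Less exemption 32,000 zł → base 290,800 zł
  290,800 zł × 20% = 58,160 zł

Regular tax:
  110,000 zł × 16% = 17,600 zł
  39,000 zł × 23% = 8,970 zł
  134,700 zł × 34% = 45,798 zł
  → 72,368 zł

72,368 zł > 58,160 zł, so the regular tax governs.

72,368 zł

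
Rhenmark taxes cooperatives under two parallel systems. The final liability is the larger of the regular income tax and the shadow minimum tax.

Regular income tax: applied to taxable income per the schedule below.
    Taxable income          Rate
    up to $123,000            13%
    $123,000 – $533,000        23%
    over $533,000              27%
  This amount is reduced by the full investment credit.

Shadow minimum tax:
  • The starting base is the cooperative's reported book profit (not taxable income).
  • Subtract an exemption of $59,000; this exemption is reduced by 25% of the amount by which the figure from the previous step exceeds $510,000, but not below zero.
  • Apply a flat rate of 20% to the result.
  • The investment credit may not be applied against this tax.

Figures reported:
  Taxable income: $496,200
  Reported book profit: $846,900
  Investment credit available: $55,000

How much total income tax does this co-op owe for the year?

Regular income tax:
  $123,000 × 13% = $15,990
  $373,200 × 23% = $85,836
  → $101,826
  Less investment credit $55,000 → $46,826

Shadow minimum tax:
  Base (reported book profit): $846,900
  Exemption: 25% × ($846,900 − $510,000) = $84,225 ≥ $59,000, so the exemption is fully phased out
  Base: $846,900 − $0 = $846,900
  $846,900 × 20% = $169,380

$169,380 > $46,826, so the shadow minimum tax is the binding amount.

$169,380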